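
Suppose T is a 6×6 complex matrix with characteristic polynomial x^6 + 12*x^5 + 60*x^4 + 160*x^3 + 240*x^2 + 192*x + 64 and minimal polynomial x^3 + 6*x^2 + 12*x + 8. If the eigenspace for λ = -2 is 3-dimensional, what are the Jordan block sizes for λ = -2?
Block sizes for λ = -2: [3, 2, 1]

Step 1 — from the characteristic polynomial, algebraic multiplicity of λ = -2 is 6. From dim ker(T − (-2)·I) = 3, there are exactly 3 Jordan blocks for λ = -2.
Step 2 — from the minimal polynomial, the factor (x + 2)^3 tells us the largest block for λ = -2 has size 3.
Step 3 — with total size 6, 3 blocks, and largest block 3, the block sizes (in nonincreasing order) are [3, 2, 1].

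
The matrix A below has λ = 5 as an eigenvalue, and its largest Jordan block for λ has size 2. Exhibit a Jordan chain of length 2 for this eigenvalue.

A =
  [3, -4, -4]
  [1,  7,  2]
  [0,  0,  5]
A Jordan chain for λ = 5 of length 2:
v_1 = (-2, 1, 0)ᵀ
v_2 = (1, 0, 0)ᵀ

Let N = A − (5)·I. We want v_2 with N^2 v_2 = 0 but N^1 v_2 ≠ 0; then v_{j-1} := N · v_j for j = 2, …, 2.

Pick v_2 = (1, 0, 0)ᵀ.
Then v_1 = N · v_2 = (-2, 1, 0)ᵀ.

Sanity check: (A − (5)·I) v_1 = (0, 0, 0)ᵀ = 0. ✓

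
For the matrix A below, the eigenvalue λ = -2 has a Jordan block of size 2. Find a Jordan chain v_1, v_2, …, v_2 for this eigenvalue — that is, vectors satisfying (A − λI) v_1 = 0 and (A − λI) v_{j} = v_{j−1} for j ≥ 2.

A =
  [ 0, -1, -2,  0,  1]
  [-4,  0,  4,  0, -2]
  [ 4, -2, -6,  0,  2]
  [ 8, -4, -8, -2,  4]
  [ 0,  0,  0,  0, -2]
A Jordan chain for λ = -2 of length 2:
v_1 = (2, -4, 4, 8, 0)ᵀ
v_2 = (1, 0, 0, 0, 0)ᵀ

Let N = A − (-2)·I. We want v_2 with N^2 v_2 = 0 but N^1 v_2 ≠ 0; then v_{j-1} := N · v_j for j = 2, …, 2.

Pick v_2 = (1, 0, 0, 0, 0)ᵀ.
Then v_1 = N · v_2 = (2, -4, 4, 8, 0)ᵀ.

Sanity check: (A − (-2)·I) v_1 = (0, 0, 0, 0, 0)ᵀ = 0. ✓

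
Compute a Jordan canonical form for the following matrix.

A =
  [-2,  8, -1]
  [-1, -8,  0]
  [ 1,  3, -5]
J_3(-5)

The characteristic polynomial is
  det(x·I − A) = x^3 + 15*x^2 + 75*x + 125 = (x + 5)^3

Eigenvalues and multiplicities (the geometric multiplicity of λ is n − rank(A − λI), which equals the number of Jordan blocks for λ):
  λ = -5: algebraic multiplicity = 3, geometric multiplicity = 1

Determining the block sizes for each eigenvalue:
  λ = -5: one block (gm = 1), so the single block has size am = 3 → block sizes [3]

Assembling the blocks gives a Jordan form
J =
  [-5,  1,  0]
  [ 0, -5,  1]
  [ 0,  0, -5]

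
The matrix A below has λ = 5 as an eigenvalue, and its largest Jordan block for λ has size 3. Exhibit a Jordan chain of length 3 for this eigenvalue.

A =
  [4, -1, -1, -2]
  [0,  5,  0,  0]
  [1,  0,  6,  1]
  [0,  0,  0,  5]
A Jordan chain for λ = 5 of length 3:
v_1 = (1, 0, -1, 0)ᵀ
v_2 = (-1, 0, 0, 0)ᵀ
v_3 = (0, 1, 0, 0)ᵀ

Let N = A − (5)·I. We want v_3 with N^3 v_3 = 0 but N^2 v_3 ≠ 0; then v_{j-1} := N · v_j for j = 3, …, 2.

Pick v_3 = (0, 1, 0, 0)ᵀ.
Then v_2 = N · v_3 = (-1, 0, 0, 0)ᵀ.
Then v_1 = N · v_2 = (1, 0, -1, 0)ᵀ.

Sanity check: (A − (5)·I) v_1 = (0, 0, 0, 0)ᵀ = 0. ✓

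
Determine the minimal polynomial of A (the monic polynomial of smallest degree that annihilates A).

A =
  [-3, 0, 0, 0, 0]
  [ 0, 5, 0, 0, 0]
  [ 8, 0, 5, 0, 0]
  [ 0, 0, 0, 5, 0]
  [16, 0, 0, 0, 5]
x^2 - 2*x - 15

The characteristic polynomial is χ_A(x) = (x - 5)^4*(x + 3), so the eigenvalues are known. The minimal polynomial is
  m_A(x) = Π_λ (x − λ)^{k_λ}
where k_λ is the size of the *largest* Jordan block for λ (equivalently, the smallest k with (A − λI)^k v = 0 for every generalised eigenvector v of λ).

  λ = -3: largest Jordan block has size 1, contributing (x + 3)
  λ = 5: largest Jordan block has size 1, contributing (x − 5)

So m_A(x) = (x - 5)*(x + 3) = x^2 - 2*x - 15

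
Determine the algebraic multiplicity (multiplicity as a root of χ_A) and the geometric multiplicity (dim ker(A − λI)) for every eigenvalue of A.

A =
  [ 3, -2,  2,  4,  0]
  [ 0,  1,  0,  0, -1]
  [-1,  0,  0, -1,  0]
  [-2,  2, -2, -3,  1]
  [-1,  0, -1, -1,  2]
λ = -1: alg = 1, geom = 1; λ = 1: alg = 4, geom = 2

Step 1 — factor the characteristic polynomial to read off the algebraic multiplicities:
  χ_A(x) = (x - 1)^4*(x + 1)

Step 2 — compute geometric multiplicities via the rank-nullity identity g(λ) = n − rank(A − λI):
  rank(A − (-1)·I) = 4, so dim ker(A − (-1)·I) = n − 4 = 1
  rank(A − (1)·I) = 3, so dim ker(A − (1)·I) = n − 3 = 2

Summary:
  λ = -1: algebraic multiplicity = 1, geometric multiplicity = 1
  λ = 1: algebraic multiplicity = 4, geometric multiplicity = 2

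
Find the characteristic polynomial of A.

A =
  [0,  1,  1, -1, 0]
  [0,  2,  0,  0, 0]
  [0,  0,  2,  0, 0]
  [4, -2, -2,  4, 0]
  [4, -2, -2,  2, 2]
x^5 - 10*x^4 + 40*x^3 - 80*x^2 + 80*x - 32

Expanding det(x·I − A) (e.g. by cofactor expansion or by noting that A is similar to its Jordan form J, which has the same characteristic polynomial as A) gives
  χ_A(x) = x^5 - 10*x^4 + 40*x^3 - 80*x^2 + 80*x - 32
which factors as (x - 2)^5. The eigenvalues (with algebraic multiplicities) are λ = 2 with multiplicity 5.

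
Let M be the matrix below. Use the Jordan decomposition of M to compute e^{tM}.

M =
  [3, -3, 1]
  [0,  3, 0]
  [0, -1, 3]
e^{tM} =
  [exp(3*t), -t^2*exp(3*t)/2 - 3*t*exp(3*t), t*exp(3*t)]
  [0, exp(3*t), 0]
  [0, -t*exp(3*t), exp(3*t)]

Strategy: write M = P · J · P⁻¹ where J is a Jordan canonical form, so e^{tM} = P · e^{tJ} · P⁻¹, and e^{tJ} can be computed block-by-block.

M has Jordan form
J =
  [3, 1, 0]
  [0, 3, 1]
  [0, 0, 3]
(up to reordering of blocks).

Per-block formulas:
  For a 3×3 Jordan block J_3(3): exp(t · J_3(3)) = e^(3t)·(I + t·N + (t^2/2)·N^2), where N is the 3×3 nilpotent shift.

After assembling e^{tJ} and conjugating by P, we get:

e^{tM} =
  [exp(3*t), -t^2*exp(3*t)/2 - 3*t*exp(3*t), t*exp(3*t)]
  [0, exp(3*t), 0]
  [0, -t*exp(3*t), exp(3*t)]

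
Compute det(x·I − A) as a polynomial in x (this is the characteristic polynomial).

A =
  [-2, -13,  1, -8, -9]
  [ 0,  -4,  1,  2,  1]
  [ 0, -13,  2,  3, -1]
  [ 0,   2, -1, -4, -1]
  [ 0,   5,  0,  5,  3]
x^5 + 5*x^4 - 40*x^2 - 80*x - 48

Expanding det(x·I − A) (e.g. by cofactor expansion or by noting that A is similar to its Jordan form J, which has the same characteristic polynomial as A) gives
  χ_A(x) = x^5 + 5*x^4 - 40*x^2 - 80*x - 48
which factors as (x - 3)*(x + 2)^4. The eigenvalues (with algebraic multiplicities) are λ = -2 with multiplicity 4, λ = 3 with multiplicity 1.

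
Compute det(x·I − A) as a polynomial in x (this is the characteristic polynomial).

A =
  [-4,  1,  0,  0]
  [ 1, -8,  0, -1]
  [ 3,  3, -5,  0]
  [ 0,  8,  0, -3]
x^4 + 20*x^3 + 150*x^2 + 500*x + 625

Expanding det(x·I − A) (e.g. by cofactor expansion or by noting that A is similar to its Jordan form J, which has the same characteristic polynomial as A) gives
  χ_A(x) = x^4 + 20*x^3 + 150*x^2 + 500*x + 625
which factors as (x + 5)^4. The eigenvalues (with algebraic multiplicities) are λ = -5 with multiplicity 4.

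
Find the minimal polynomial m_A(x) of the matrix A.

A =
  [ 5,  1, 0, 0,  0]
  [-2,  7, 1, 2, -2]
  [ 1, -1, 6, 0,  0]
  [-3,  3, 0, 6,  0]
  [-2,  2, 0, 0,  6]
x^3 - 18*x^2 + 108*x - 216

The characteristic polynomial is χ_A(x) = (x - 6)^5, so the eigenvalues are known. The minimal polynomial is
  m_A(x) = Π_λ (x − λ)^{k_λ}
where k_λ is the size of the *largest* Jordan block for λ (equivalently, the smallest k with (A − λI)^k v = 0 for every generalised eigenvector v of λ).

  λ = 6: largest Jordan block has size 3, contributing (x − 6)^3

So m_A(x) = (x - 6)^3 = x^3 - 18*x^2 + 108*x - 216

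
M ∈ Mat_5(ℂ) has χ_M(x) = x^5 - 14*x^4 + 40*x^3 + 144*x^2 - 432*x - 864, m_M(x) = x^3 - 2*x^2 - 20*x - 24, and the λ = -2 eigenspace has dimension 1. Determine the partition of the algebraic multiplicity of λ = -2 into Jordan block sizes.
Block sizes for λ = -2: [2]

Step 1 — from the characteristic polynomial, algebraic multiplicity of λ = -2 is 2. From dim ker(M − (-2)·I) = 1, there are exactly 1 Jordan blocks for λ = -2.
Step 2 — from the minimal polynomial, the factor (x + 2)^2 tells us the largest block for λ = -2 has size 2.
Step 3 — with total size 2, 1 blocks, and largest block 2, the block sizes (in nonincreasing order) are [2].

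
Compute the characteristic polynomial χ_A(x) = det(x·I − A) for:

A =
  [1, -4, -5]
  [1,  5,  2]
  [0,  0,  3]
x^3 - 9*x^2 + 27*x - 27

Expanding det(x·I − A) (e.g. by cofactor expansion or by noting that A is similar to its Jordan form J, which has the same characteristic polynomial as A) gives
  χ_A(x) = x^3 - 9*x^2 + 27*x - 27
which factors as (x - 3)^3. The eigenvalues (with algebraic multiplicities) are λ = 3 with multiplicity 3.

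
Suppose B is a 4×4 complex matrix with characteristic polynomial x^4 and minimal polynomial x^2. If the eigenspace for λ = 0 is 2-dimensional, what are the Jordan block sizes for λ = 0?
Block sizes for λ = 0: [2, 2]

Step 1 — from the characteristic polynomial, algebraic multiplicity of λ = 0 is 4. From dim ker(B − (0)·I) = 2, there are exactly 2 Jordan blocks for λ = 0.
Step 2 — from the minimal polynomial, the factor (x − 0)^2 tells us the largest block for λ = 0 has size 2.
Step 3 — with total size 4, 2 blocks, and largest block 2, the block sizes (in nonincreasing order) are [2, 2].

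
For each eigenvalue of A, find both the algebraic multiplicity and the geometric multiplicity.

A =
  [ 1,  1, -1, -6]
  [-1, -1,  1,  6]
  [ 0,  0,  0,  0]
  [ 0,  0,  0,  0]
λ = 0: alg = 4, geom = 3

Step 1 — factor the characteristic polynomial to read off the algebraic multiplicities:
  χ_A(x) = x^4

Step 2 — compute geometric multiplicities via the rank-nullity identity g(λ) = n − rank(A − λI):
  rank(A − (0)·I) = 1, so dim ker(A − (0)·I) = n − 1 = 3

Summary:
  λ = 0: algebraic multiplicity = 4, geometric multiplicity = 3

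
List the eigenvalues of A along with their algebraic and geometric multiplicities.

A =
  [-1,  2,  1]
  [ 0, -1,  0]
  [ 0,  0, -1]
λ = -1: alg = 3, geom = 2

Step 1 — factor the characteristic polynomial to read off the algebraic multiplicities:
  χ_A(x) = (x + 1)^3

Step 2 — compute geometric multiplicities via the rank-nullity identity g(λ) = n − rank(A − λI):
  rank(A − (-1)·I) = 1, so dim ker(A − (-1)·I) = n − 1 = 2

Summary:
  λ = -1: algebraic multiplicity = 3, geometric multiplicity = 2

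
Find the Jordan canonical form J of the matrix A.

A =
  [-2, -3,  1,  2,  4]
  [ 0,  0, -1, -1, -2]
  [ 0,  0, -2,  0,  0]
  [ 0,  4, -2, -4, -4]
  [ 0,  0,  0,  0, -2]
J_3(-2) ⊕ J_1(-2) ⊕ J_1(-2)

The characteristic polynomial is
  det(x·I − A) = x^5 + 10*x^4 + 40*x^3 + 80*x^2 + 80*x + 32 = (x + 2)^5

Eigenvalues and multiplicities (the geometric multiplicity of λ is n − rank(A − λI), which equals the number of Jordan blocks for λ):
  λ = -2: algebraic multiplicity = 5, geometric multiplicity = 3

Determining the block sizes for each eigenvalue:
  λ = -2: with am = 5 and gm = 3, the partition is not yet determined (e.g. several partitions of 5 into 3 parts exist). Let N = A − (-2)·I. Computing rank(N^1) = 2, rank(N^2) = 1, rank(N^3) = 0; the number of blocks of size ≥ j is rank(N^{j−1}) − rank(N^j), giving [3, 1, 1]. So we have 1 block(s) of size 3, 2 block(s) of size 1 → block sizes [3, 1, 1]

Assembling the blocks gives a Jordan form
J =
  [-2,  1,  0,  0,  0]
  [ 0, -2,  1,  0,  0]
  [ 0,  0, -2,  0,  0]
  [ 0,  0,  0, -2,  0]
  [ 0,  0,  0,  0, -2]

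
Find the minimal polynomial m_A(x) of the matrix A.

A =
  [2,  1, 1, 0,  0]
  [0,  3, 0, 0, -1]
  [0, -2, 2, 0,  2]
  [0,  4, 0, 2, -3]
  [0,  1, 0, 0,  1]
x^3 - 6*x^2 + 12*x - 8

The characteristic polynomial is χ_A(x) = (x - 2)^5, so the eigenvalues are known. The minimal polynomial is
  m_A(x) = Π_λ (x − λ)^{k_λ}
where k_λ is the size of the *largest* Jordan block for λ (equivalently, the smallest k with (A − λI)^k v = 0 for every generalised eigenvector v of λ).

  λ = 2: largest Jordan block has size 3, contributing (x − 2)^3

So m_A(x) = (x - 2)^3 = x^3 - 6*x^2 + 12*x - 8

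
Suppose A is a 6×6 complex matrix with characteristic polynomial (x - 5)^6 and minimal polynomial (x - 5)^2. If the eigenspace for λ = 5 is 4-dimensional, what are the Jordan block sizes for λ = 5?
Block sizes for λ = 5: [2, 2, 1, 1]

Step 1 — from the characteristic polynomial, algebraic multiplicity of λ = 5 is 6. From dim ker(A − (5)·I) = 4, there are exactly 4 Jordan blocks for λ = 5.
Step 2 — from the minimal polynomial, the factor (x − 5)^2 tells us the largest block for λ = 5 has size 2.
Step 3 — with total size 6, 4 blocks, and largest block 2, the block sizes (in nonincreasing order) are [2, 2, 1, 1].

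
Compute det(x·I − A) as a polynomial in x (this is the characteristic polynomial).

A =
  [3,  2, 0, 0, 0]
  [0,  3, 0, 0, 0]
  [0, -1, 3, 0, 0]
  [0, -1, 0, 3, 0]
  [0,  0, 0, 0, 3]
x^5 - 15*x^4 + 90*x^3 - 270*x^2 + 405*x - 243

Expanding det(x·I − A) (e.g. by cofactor expansion or by noting that A is similar to its Jordan form J, which has the same characteristic polynomial as A) gives
  χ_A(x) = x^5 - 15*x^4 + 90*x^3 - 270*x^2 + 405*x - 243
which factors as (x - 3)^5. The eigenvalues (with algebraic multiplicities) are λ = 3 with multiplicity 5.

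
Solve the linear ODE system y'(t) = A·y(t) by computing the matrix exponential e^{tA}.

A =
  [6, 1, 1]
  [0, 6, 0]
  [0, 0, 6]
e^{tA} =
  [exp(6*t), t*exp(6*t), t*exp(6*t)]
  [0, exp(6*t), 0]
  [0, 0, exp(6*t)]

Strategy: write A = P · J · P⁻¹ where J is a Jordan canonical form, so e^{tA} = P · e^{tJ} · P⁻¹, and e^{tJ} can be computed block-by-block.

A has Jordan form
J =
  [6, 1, 0]
  [0, 6, 0]
  [0, 0, 6]
(up to reordering of blocks).

Per-block formulas:
  For a 2×2 Jordan block J_2(6): exp(t · J_2(6)) = e^(6t)·(I + t·N), where N is the 2×2 nilpotent shift.
  For a 1×1 block at λ = 6: exp(t · [6]) = [e^(6t)].

After assembling e^{tJ} and conjugating by P, we get:

e^{tA} =
  [exp(6*t), t*exp(6*t), t*exp(6*t)]
  [0, exp(6*t), 0]
  [0, 0, exp(6*t)]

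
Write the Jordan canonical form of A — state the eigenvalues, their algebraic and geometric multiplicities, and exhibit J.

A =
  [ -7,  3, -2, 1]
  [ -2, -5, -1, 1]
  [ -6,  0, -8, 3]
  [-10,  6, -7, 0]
J_2(-5) ⊕ J_2(-5)

The characteristic polynomial is
  det(x·I − A) = x^4 + 20*x^3 + 150*x^2 + 500*x + 625 = (x + 5)^4

Eigenvalues and multiplicities (the geometric multiplicity of λ is n − rank(A − λI), which equals the number of Jordan blocks for λ):
  λ = -5: algebraic multiplicity = 4, geometric multiplicity = 2

Determining the block sizes for each eigenvalue:
  λ = -5: with am = 4 and gm = 2, the partition is not yet determined (e.g. several partitions of 4 into 2 parts exist). Let N = A − (-5)·I. Computing rank(N^1) = 2, rank(N^2) = 0; the number of blocks of size ≥ j is rank(N^{j−1}) − rank(N^j), giving [2, 2]. So we have 2 block(s) of size 2 → block sizes [2, 2]

Assembling the blocks gives a Jordan form
J =
  [-5,  1,  0,  0]
  [ 0, -5,  0,  0]
  [ 0,  0, -5,  1]
  [ 0,  0,  0, -5]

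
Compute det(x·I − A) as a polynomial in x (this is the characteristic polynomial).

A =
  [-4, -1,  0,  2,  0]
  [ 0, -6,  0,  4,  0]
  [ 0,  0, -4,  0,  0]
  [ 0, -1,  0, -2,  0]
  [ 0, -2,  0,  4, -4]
x^5 + 20*x^4 + 160*x^3 + 640*x^2 + 1280*x + 1024

Expanding det(x·I − A) (e.g. by cofactor expansion or by noting that A is similar to its Jordan form J, which has the same characteristic polynomial as A) gives
  χ_A(x) = x^5 + 20*x^4 + 160*x^3 + 640*x^2 + 1280*x + 1024
which factors as (x + 4)^5. The eigenvalues (with algebraic multiplicities) are λ = -4 with multiplicity 5.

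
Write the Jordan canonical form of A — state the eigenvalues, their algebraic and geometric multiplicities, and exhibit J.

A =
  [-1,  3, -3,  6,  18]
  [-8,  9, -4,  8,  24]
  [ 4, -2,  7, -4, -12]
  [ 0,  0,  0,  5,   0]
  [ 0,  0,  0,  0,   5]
J_2(5) ⊕ J_1(5) ⊕ J_1(5) ⊕ J_1(5)

The characteristic polynomial is
  det(x·I − A) = x^5 - 25*x^4 + 250*x^3 - 1250*x^2 + 3125*x - 3125 = (x - 5)^5

Eigenvalues and multiplicities (the geometric multiplicity of λ is n − rank(A − λI), which equals the number of Jordan blocks for λ):
  λ = 5: algebraic multiplicity = 5, geometric multiplicity = 4

Determining the block sizes for each eigenvalue:
  λ = 5: 4 blocks summing to 5 forces exactly one block of size 2 and the rest size 1 → block sizes [2, 1, 1, 1]

Assembling the blocks gives a Jordan form
J =
  [5, 1, 0, 0, 0]
  [0, 5, 0, 0, 0]
  [0, 0, 5, 0, 0]
  [0, 0, 0, 5, 0]
  [0, 0, 0, 0, 5]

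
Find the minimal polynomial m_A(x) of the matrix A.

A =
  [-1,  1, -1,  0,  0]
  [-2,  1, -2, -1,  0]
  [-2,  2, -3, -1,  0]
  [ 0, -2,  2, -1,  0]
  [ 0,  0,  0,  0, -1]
x^2 + 2*x + 1

The characteristic polynomial is χ_A(x) = (x + 1)^5, so the eigenvalues are known. The minimal polynomial is
  m_A(x) = Π_λ (x − λ)^{k_λ}
where k_λ is the size of the *largest* Jordan block for λ (equivalently, the smallest k with (A − λI)^k v = 0 for every generalised eigenvector v of λ).

  λ = -1: largest Jordan block has size 2, contributing (x + 1)^2

So m_A(x) = (x + 1)^2 = x^2 + 2*x + 1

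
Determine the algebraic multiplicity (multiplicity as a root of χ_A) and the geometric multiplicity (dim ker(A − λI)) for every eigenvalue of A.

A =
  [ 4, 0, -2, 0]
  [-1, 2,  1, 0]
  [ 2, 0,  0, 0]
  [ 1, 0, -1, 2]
λ = 2: alg = 4, geom = 3

Step 1 — factor the characteristic polynomial to read off the algebraic multiplicities:
  χ_A(x) = (x - 2)^4

Step 2 — compute geometric multiplicities via the rank-nullity identity g(λ) = n − rank(A − λI):
  rank(A − (2)·I) = 1, so dim ker(A − (2)·I) = n − 1 = 3

Summary:
  λ = 2: algebraic multiplicity = 4, geometric multiplicity = 3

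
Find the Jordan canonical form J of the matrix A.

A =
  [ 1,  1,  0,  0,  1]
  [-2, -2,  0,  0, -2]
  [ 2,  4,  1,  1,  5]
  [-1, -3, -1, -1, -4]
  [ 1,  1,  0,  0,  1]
J_2(0) ⊕ J_2(0) ⊕ J_1(0)

The characteristic polynomial is
  det(x·I − A) = x^5

Eigenvalues and multiplicities (the geometric multiplicity of λ is n − rank(A − λI), which equals the number of Jordan blocks for λ):
  λ = 0: algebraic multiplicity = 5, geometric multiplicity = 3

Determining the block sizes for each eigenvalue:
  λ = 0: with am = 5 and gm = 3, the partition is not yet determined (e.g. several partitions of 5 into 3 parts exist). Let N = A − (0)·I. Computing rank(N^1) = 2, rank(N^2) = 0; the number of blocks of size ≥ j is rank(N^{j−1}) − rank(N^j), giving [3, 2]. So we have 2 block(s) of size 2, 1 block(s) of size 1 → block sizes [2, 2, 1]

Assembling the blocks gives a Jordan form
J =
  [0, 1, 0, 0, 0]
  [0, 0, 0, 0, 0]
  [0, 0, 0, 1, 0]
  [0, 0, 0, 0, 0]
  [0, 0, 0, 0, 0]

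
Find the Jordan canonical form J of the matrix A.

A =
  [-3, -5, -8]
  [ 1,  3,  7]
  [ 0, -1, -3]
J_3(-1)

The characteristic polynomial is
  det(x·I − A) = x^3 + 3*x^2 + 3*x + 1 = (x + 1)^3

Eigenvalues and multiplicities (the geometric multiplicity of λ is n − rank(A − λI), which equals the number of Jordan blocks for λ):
  λ = -1: algebraic multiplicity = 3, geometric multiplicity = 1

Determining the block sizes for each eigenvalue:
  λ = -1: one block (gm = 1), so the single block has size am = 3 → block sizes [3]

Assembling the blocks gives a Jordan form
J =
  [-1,  1,  0]
  [ 0, -1,  1]
  [ 0,  0, -1]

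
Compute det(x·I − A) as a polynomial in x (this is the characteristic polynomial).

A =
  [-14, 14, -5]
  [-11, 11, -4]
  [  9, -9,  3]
x^3

Expanding det(x·I − A) (e.g. by cofactor expansion or by noting that A is similar to its Jordan form J, which has the same characteristic polynomial as A) gives
  χ_A(x) = x^3
which factors as x^3. The eigenvalues (with algebraic multiplicities) are λ = 0 with multiplicity 3.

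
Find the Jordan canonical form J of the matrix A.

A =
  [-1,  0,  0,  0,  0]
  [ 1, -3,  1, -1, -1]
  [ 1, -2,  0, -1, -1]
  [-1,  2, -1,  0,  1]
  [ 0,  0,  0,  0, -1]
J_2(-1) ⊕ J_1(-1) ⊕ J_1(-1) ⊕ J_1(-1)

The characteristic polynomial is
  det(x·I − A) = x^5 + 5*x^4 + 10*x^3 + 10*x^2 + 5*x + 1 = (x + 1)^5

Eigenvalues and multiplicities (the geometric multiplicity of λ is n − rank(A − λI), which equals the number of Jordan blocks for λ):
  λ = -1: algebraic multiplicity = 5, geometric multiplicity = 4

Determining the block sizes for each eigenvalue:
  λ = -1: 4 blocks summing to 5 forces exactly one block of size 2 and the rest size 1 → block sizes [2, 1, 1, 1]

Assembling the blocks gives a Jordan form
J =
  [-1,  1,  0,  0,  0]
  [ 0, -1,  0,  0,  0]
  [ 0,  0, -1,  0,  0]
  [ 0,  0,  0, -1,  0]
  [ 0,  0,  0,  0, -1]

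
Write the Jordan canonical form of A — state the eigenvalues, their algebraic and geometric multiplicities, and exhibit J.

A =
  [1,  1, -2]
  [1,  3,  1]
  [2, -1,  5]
J_3(3)

The characteristic polynomial is
  det(x·I − A) = x^3 - 9*x^2 + 27*x - 27 = (x - 3)^3

Eigenvalues and multiplicities (the geometric multiplicity of λ is n − rank(A − λI), which equals the number of Jordan blocks for λ):
  λ = 3: algebraic multiplicity = 3, geometric multiplicity = 1

Determining the block sizes for each eigenvalue:
  λ = 3: one block (gm = 1), so the single block has size am = 3 → block sizes [3]

Assembling the blocks gives a Jordan form
J =
  [3, 1, 0]
  [0, 3, 1]
  [0, 0, 3]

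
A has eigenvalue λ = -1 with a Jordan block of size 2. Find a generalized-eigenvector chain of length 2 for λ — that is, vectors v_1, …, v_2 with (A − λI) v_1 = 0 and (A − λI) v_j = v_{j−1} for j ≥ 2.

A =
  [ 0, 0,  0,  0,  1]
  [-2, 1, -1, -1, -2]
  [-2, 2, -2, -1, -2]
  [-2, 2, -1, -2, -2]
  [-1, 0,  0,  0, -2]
A Jordan chain for λ = -1 of length 2:
v_1 = (1, -2, -2, -2, -1)ᵀ
v_2 = (1, 0, 0, 0, 0)ᵀ

Let N = A − (-1)·I. We want v_2 with N^2 v_2 = 0 but N^1 v_2 ≠ 0; then v_{j-1} := N · v_j for j = 2, …, 2.

Pick v_2 = (1, 0, 0, 0, 0)ᵀ.
Then v_1 = N · v_2 = (1, -2, -2, -2, -1)ᵀ.

Sanity check: (A − (-1)·I) v_1 = (0, 0, 0, 0, 0)ᵀ = 0. ✓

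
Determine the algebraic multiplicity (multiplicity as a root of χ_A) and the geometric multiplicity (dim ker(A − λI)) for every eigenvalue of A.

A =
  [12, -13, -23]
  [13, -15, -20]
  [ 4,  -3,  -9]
λ = -4: alg = 3, geom = 1

Step 1 — factor the characteristic polynomial to read off the algebraic multiplicities:
  χ_A(x) = (x + 4)^3

Step 2 — compute geometric multiplicities via the rank-nullity identity g(λ) = n − rank(A − λI):
  rank(A − (-4)·I) = 2, so dim ker(A − (-4)·I) = n − 2 = 1

Summary:
  λ = -4: algebraic multiplicity = 3, geometric multiplicity = 1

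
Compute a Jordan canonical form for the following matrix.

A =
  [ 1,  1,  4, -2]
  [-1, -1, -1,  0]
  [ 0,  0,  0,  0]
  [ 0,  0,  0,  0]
J_3(0) ⊕ J_1(0)

The characteristic polynomial is
  det(x·I − A) = x^4

Eigenvalues and multiplicities (the geometric multiplicity of λ is n − rank(A − λI), which equals the number of Jordan blocks for λ):
  λ = 0: algebraic multiplicity = 4, geometric multiplicity = 2

Determining the block sizes for each eigenvalue:
  λ = 0: with am = 4 and gm = 2, the partition is not yet determined (e.g. several partitions of 4 into 2 parts exist). Let N = A − (0)·I. Computing rank(N^1) = 2, rank(N^2) = 1, rank(N^3) = 0; the number of blocks of size ≥ j is rank(N^{j−1}) − rank(N^j), giving [2, 1, 1]. So we have 1 block(s) of size 3, 1 block(s) of size 1 → block sizes [3, 1]

Assembling the blocks gives a Jordan form
J =
  [0, 1, 0, 0]
  [0, 0, 1, 0]
  [0, 0, 0, 0]
  [0, 0, 0, 0]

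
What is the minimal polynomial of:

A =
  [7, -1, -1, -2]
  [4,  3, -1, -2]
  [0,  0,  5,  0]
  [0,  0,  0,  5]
x^3 - 15*x^2 + 75*x - 125

The characteristic polynomial is χ_A(x) = (x - 5)^4, so the eigenvalues are known. The minimal polynomial is
  m_A(x) = Π_λ (x − λ)^{k_λ}
where k_λ is the size of the *largest* Jordan block for λ (equivalently, the smallest k with (A − λI)^k v = 0 for every generalised eigenvector v of λ).

  λ = 5: largest Jordan block has size 3, contributing (x − 5)^3

So m_A(x) = (x - 5)^3 = x^3 - 15*x^2 + 75*x - 125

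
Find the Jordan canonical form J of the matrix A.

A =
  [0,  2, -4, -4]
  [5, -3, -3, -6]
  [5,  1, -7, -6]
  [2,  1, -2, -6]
J_3(-4) ⊕ J_1(-4)

The characteristic polynomial is
  det(x·I − A) = x^4 + 16*x^3 + 96*x^2 + 256*x + 256 = (x + 4)^4

Eigenvalues and multiplicities (the geometric multiplicity of λ is n − rank(A − λI), which equals the number of Jordan blocks for λ):
  λ = -4: algebraic multiplicity = 4, geometric multiplicity = 2

Determining the block sizes for each eigenvalue:
  λ = -4: with am = 4 and gm = 2, the partition is not yet determined (e.g. several partitions of 4 into 2 parts exist). Let N = A − (-4)·I. Computing rank(N^1) = 2, rank(N^2) = 1, rank(N^3) = 0; the number of blocks of size ≥ j is rank(N^{j−1}) − rank(N^j), giving [2, 1, 1]. So we have 1 block(s) of size 3, 1 block(s) of size 1 → block sizes [3, 1]

Assembling the blocks gives a Jordan form
J =
  [-4,  1,  0,  0]
  [ 0, -4,  1,  0]
  [ 0,  0, -4,  0]
  [ 0,  0,  0, -4]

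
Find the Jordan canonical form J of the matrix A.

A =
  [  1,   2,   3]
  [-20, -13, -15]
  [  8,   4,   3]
J_2(-3) ⊕ J_1(-3)

The characteristic polynomial is
  det(x·I − A) = x^3 + 9*x^2 + 27*x + 27 = (x + 3)^3

Eigenvalues and multiplicities (the geometric multiplicity of λ is n − rank(A − λI), which equals the number of Jordan blocks for λ):
  λ = -3: algebraic multiplicity = 3, geometric multiplicity = 2

Determining the block sizes for each eigenvalue:
  λ = -3: 2 blocks summing to 3 forces exactly one block of size 2 and the rest size 1 → block sizes [2, 1]

Assembling the blocks gives a Jordan form
J =
  [-3,  1,  0]
  [ 0, -3,  0]
  [ 0,  0, -3]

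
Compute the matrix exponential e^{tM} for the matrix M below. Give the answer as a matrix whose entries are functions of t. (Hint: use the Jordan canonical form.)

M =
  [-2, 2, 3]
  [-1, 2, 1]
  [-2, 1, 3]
e^{tM} =
  [t^2*exp(t)/2 - 3*t*exp(t) + exp(t), -t^2*exp(t)/2 + 2*t*exp(t), -t^2*exp(t)/2 + 3*t*exp(t)]
  [-t*exp(t), t*exp(t) + exp(t), t*exp(t)]
  [t^2*exp(t)/2 - 2*t*exp(t), -t^2*exp(t)/2 + t*exp(t), -t^2*exp(t)/2 + 2*t*exp(t) + exp(t)]

Strategy: write M = P · J · P⁻¹ where J is a Jordan canonical form, so e^{tM} = P · e^{tJ} · P⁻¹, and e^{tJ} can be computed block-by-block.

M has Jordan form
J =
  [1, 1, 0]
  [0, 1, 1]
  [0, 0, 1]
(up to reordering of blocks).

Per-block formulas:
  For a 3×3 Jordan block J_3(1): exp(t · J_3(1)) = e^(1t)·(I + t·N + (t^2/2)·N^2), where N is the 3×3 nilpotent shift.

After assembling e^{tJ} and conjugating by P, we get:

e^{tM} =
  [t^2*exp(t)/2 - 3*t*exp(t) + exp(t), -t^2*exp(t)/2 + 2*t*exp(t), -t^2*exp(t)/2 + 3*t*exp(t)]
  [-t*exp(t), t*exp(t) + exp(t), t*exp(t)]
  [t^2*exp(t)/2 - 2*t*exp(t), -t^2*exp(t)/2 + t*exp(t), -t^2*exp(t)/2 + 2*t*exp(t) + exp(t)]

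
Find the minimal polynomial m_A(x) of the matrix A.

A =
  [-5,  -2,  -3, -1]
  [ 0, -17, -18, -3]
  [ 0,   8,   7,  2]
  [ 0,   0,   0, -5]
x^2 + 10*x + 25

The characteristic polynomial is χ_A(x) = (x + 5)^4, so the eigenvalues are known. The minimal polynomial is
  m_A(x) = Π_λ (x − λ)^{k_λ}
where k_λ is the size of the *largest* Jordan block for λ (equivalently, the smallest k with (A − λI)^k v = 0 for every generalised eigenvector v of λ).

  λ = -5: largest Jordan block has size 2, contributing (x + 5)^2

So m_A(x) = (x + 5)^2 = x^2 + 10*x + 25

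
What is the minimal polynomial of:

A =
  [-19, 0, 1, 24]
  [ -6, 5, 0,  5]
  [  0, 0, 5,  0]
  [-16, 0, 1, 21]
x^4 - 12*x^3 + 30*x^2 + 100*x - 375

The characteristic polynomial is χ_A(x) = (x - 5)^3*(x + 3), so the eigenvalues are known. The minimal polynomial is
  m_A(x) = Π_λ (x − λ)^{k_λ}
where k_λ is the size of the *largest* Jordan block for λ (equivalently, the smallest k with (A − λI)^k v = 0 for every generalised eigenvector v of λ).

  λ = -3: largest Jordan block has size 1, contributing (x + 3)
  λ = 5: largest Jordan block has size 3, contributing (x − 5)^3

So m_A(x) = (x - 5)^3*(x + 3) = x^4 - 12*x^3 + 30*x^2 + 100*x - 375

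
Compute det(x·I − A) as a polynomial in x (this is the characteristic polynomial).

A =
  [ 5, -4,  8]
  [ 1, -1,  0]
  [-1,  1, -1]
x^3 - 3*x^2 + 3*x - 1

Expanding det(x·I − A) (e.g. by cofactor expansion or by noting that A is similar to its Jordan form J, which has the same characteristic polynomial as A) gives
  χ_A(x) = x^3 - 3*x^2 + 3*x - 1
which factors as (x - 1)^3. The eigenvalues (with algebraic multiplicities) are λ = 1 with multiplicity 3.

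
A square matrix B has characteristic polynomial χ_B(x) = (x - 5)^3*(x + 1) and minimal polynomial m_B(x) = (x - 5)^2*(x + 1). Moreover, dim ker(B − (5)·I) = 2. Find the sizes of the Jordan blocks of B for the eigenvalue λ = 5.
Block sizes for λ = 5: [2, 1]

Step 1 — from the characteristic polynomial, algebraic multiplicity of λ = 5 is 3. From dim ker(B − (5)·I) = 2, there are exactly 2 Jordan blocks for λ = 5.
Step 2 — from the minimal polynomial, the factor (x − 5)^2 tells us the largest block for λ = 5 has size 2.
Step 3 — with total size 3, 2 blocks, and largest block 2, the block sizes (in nonincreasing order) are [2, 1].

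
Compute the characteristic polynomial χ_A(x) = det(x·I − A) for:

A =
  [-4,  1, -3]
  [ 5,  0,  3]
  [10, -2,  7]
x^3 - 3*x^2 + 3*x - 1

Expanding det(x·I − A) (e.g. by cofactor expansion or by noting that A is similar to its Jordan form J, which has the same characteristic polynomial as A) gives
  χ_A(x) = x^3 - 3*x^2 + 3*x - 1
which factors as (x - 1)^3. The eigenvalues (with algebraic multiplicities) are λ = 1 with multiplicity 3.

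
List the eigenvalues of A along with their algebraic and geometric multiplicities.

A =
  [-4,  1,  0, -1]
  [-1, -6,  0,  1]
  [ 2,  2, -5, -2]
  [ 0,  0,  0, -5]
λ = -5: alg = 4, geom = 3

Step 1 — factor the characteristic polynomial to read off the algebraic multiplicities:
  χ_A(x) = (x + 5)^4

Step 2 — compute geometric multiplicities via the rank-nullity identity g(λ) = n − rank(A − λI):
  rank(A − (-5)·I) = 1, so dim ker(A − (-5)·I) = n − 1 = 3

Summary:
  λ = -5: algebraic multiplicity = 4, geometric multiplicity = 3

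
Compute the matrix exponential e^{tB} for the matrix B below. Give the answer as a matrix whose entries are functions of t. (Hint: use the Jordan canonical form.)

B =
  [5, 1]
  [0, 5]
e^{tB} =
  [exp(5*t), t*exp(5*t)]
  [0, exp(5*t)]

Strategy: write B = P · J · P⁻¹ where J is a Jordan canonical form, so e^{tB} = P · e^{tJ} · P⁻¹, and e^{tJ} can be computed block-by-block.

B has Jordan form
J =
  [5, 1]
  [0, 5]
(up to reordering of blocks).

Per-block formulas:
  For a 2×2 Jordan block J_2(5): exp(t · J_2(5)) = e^(5t)·(I + t·N), where N is the 2×2 nilpotent shift.

After assembling e^{tJ} and conjugating by P, we get:

e^{tB} =
  [exp(5*t), t*exp(5*t)]
  [0, exp(5*t)]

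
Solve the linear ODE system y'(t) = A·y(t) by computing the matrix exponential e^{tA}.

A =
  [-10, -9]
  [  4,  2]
e^{tA} =
  [-6*t*exp(-4*t) + exp(-4*t), -9*t*exp(-4*t)]
  [4*t*exp(-4*t), 6*t*exp(-4*t) + exp(-4*t)]

Strategy: write A = P · J · P⁻¹ where J is a Jordan canonical form, so e^{tA} = P · e^{tJ} · P⁻¹, and e^{tJ} can be computed block-by-block.

A has Jordan form
J =
  [-4,  1]
  [ 0, -4]
(up to reordering of blocks).

Per-block formulas:
  For a 2×2 Jordan block J_2(-4): exp(t · J_2(-4)) = e^(-4t)·(I + t·N), where N is the 2×2 nilpotent shift.

After assembling e^{tJ} and conjugating by P, we get:

e^{tA} =
  [-6*t*exp(-4*t) + exp(-4*t), -9*t*exp(-4*t)]
  [4*t*exp(-4*t), 6*t*exp(-4*t) + exp(-4*t)]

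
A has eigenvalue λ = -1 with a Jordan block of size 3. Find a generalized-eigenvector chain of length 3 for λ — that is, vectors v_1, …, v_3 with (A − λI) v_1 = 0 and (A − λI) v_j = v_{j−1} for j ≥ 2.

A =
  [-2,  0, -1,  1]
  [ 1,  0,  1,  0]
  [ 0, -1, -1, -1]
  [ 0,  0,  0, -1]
A Jordan chain for λ = -1 of length 3:
v_1 = (1, 0, -1, 0)ᵀ
v_2 = (-1, 1, 0, 0)ᵀ
v_3 = (1, 0, 0, 0)ᵀ

Let N = A − (-1)·I. We want v_3 with N^3 v_3 = 0 but N^2 v_3 ≠ 0; then v_{j-1} := N · v_j for j = 3, …, 2.

Pick v_3 = (1, 0, 0, 0)ᵀ.
Then v_2 = N · v_3 = (-1, 1, 0, 0)ᵀ.
Then v_1 = N · v_2 = (1, 0, -1, 0)ᵀ.

Sanity check: (A − (-1)·I) v_1 = (0, 0, 0, 0)ᵀ = 0. ✓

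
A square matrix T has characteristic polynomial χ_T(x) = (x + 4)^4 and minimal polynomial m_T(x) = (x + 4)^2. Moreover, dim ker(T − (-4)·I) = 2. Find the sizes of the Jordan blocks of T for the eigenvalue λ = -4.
Block sizes for λ = -4: [2, 2]

Step 1 — from the characteristic polynomial, algebraic multiplicity of λ = -4 is 4. From dim ker(T − (-4)·I) = 2, there are exactly 2 Jordan blocks for λ = -4.
Step 2 — from the minimal polynomial, the factor (x + 4)^2 tells us the largest block for λ = -4 has size 2.
Step 3 — with total size 4, 2 blocks, and largest block 2, the block sizes (in nonincreasing order) are [2, 2].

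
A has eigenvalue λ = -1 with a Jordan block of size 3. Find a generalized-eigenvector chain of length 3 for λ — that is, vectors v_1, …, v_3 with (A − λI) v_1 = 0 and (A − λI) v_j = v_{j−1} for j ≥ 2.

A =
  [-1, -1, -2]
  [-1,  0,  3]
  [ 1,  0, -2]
A Jordan chain for λ = -1 of length 3:
v_1 = (-1, 2, -1)ᵀ
v_2 = (0, -1, 1)ᵀ
v_3 = (1, 0, 0)ᵀ

Let N = A − (-1)·I. We want v_3 with N^3 v_3 = 0 but N^2 v_3 ≠ 0; then v_{j-1} := N · v_j for j = 3, …, 2.

Pick v_3 = (1, 0, 0)ᵀ.
Then v_2 = N · v_3 = (0, -1, 1)ᵀ.
Then v_1 = N · v_2 = (-1, 2, -1)ᵀ.

Sanity check: (A − (-1)·I) v_1 = (0, 0, 0)ᵀ = 0. ✓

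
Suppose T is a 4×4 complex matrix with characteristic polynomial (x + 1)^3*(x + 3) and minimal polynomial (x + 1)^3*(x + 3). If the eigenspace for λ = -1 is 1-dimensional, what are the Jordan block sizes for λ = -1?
Block sizes for λ = -1: [3]

Step 1 — from the characteristic polynomial, algebraic multiplicity of λ = -1 is 3. From dim ker(T − (-1)·I) = 1, there are exactly 1 Jordan blocks for λ = -1.
Step 2 — from the minimal polynomial, the factor (x + 1)^3 tells us the largest block for λ = -1 has size 3.
Step 3 — with total size 3, 1 blocks, and largest block 3, the block sizes (in nonincreasing order) are [3].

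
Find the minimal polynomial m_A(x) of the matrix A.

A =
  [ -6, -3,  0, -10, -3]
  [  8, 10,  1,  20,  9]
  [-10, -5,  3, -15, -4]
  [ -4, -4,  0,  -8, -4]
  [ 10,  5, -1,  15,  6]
x^3 - x^2 - 8*x + 12

The characteristic polynomial is χ_A(x) = (x - 2)^4*(x + 3), so the eigenvalues are known. The minimal polynomial is
  m_A(x) = Π_λ (x − λ)^{k_λ}
where k_λ is the size of the *largest* Jordan block for λ (equivalently, the smallest k with (A − λI)^k v = 0 for every generalised eigenvector v of λ).

  λ = -3: largest Jordan block has size 1, contributing (x + 3)
  λ = 2: largest Jordan block has size 2, contributing (x − 2)^2

So m_A(x) = (x - 2)^2*(x + 3) = x^3 - x^2 - 8*x + 12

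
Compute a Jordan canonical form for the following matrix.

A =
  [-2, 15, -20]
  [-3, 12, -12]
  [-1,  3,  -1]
J_2(3) ⊕ J_1(3)

The characteristic polynomial is
  det(x·I − A) = x^3 - 9*x^2 + 27*x - 27 = (x - 3)^3

Eigenvalues and multiplicities (the geometric multiplicity of λ is n − rank(A − λI), which equals the number of Jordan blocks for λ):
  λ = 3: algebraic multiplicity = 3, geometric multiplicity = 2

Determining the block sizes for each eigenvalue:
  λ = 3: 2 blocks summing to 3 forces exactly one block of size 2 and the rest size 1 → block sizes [2, 1]

Assembling the blocks gives a Jordan form
J =
  [3, 1, 0]
  [0, 3, 0]
  [0, 0, 3]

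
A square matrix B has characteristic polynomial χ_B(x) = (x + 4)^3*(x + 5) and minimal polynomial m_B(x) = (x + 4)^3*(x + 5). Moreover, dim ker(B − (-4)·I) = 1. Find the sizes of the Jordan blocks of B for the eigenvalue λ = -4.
Block sizes for λ = -4: [3]

Step 1 — from the characteristic polynomial, algebraic multiplicity of λ = -4 is 3. From dim ker(B − (-4)·I) = 1, there are exactly 1 Jordan blocks for λ = -4.
Step 2 — from the minimal polynomial, the factor (x + 4)^3 tells us the largest block for λ = -4 has size 3.
Step 3 — with total size 3, 1 blocks, and largest block 3, the block sizes (in nonincreasing order) are [3].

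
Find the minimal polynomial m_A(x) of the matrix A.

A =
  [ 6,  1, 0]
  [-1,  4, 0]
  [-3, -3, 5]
x^2 - 10*x + 25

The characteristic polynomial is χ_A(x) = (x - 5)^3, so the eigenvalues are known. The minimal polynomial is
  m_A(x) = Π_λ (x − λ)^{k_λ}
where k_λ is the size of the *largest* Jordan block for λ (equivalently, the smallest k with (A − λI)^k v = 0 for every generalised eigenvector v of λ).

  λ = 5: largest Jordan block has size 2, contributing (x − 5)^2

So m_A(x) = (x - 5)^2 = x^2 - 10*x + 25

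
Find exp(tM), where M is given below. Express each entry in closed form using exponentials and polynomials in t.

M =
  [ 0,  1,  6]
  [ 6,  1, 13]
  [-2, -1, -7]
e^{tM} =
  [-t^2*exp(-2*t) + 2*t*exp(-2*t) + exp(-2*t), -t^2*exp(-2*t)/2 + t*exp(-2*t), -5*t^2*exp(-2*t)/2 + 6*t*exp(-2*t)]
  [2*t^2*exp(-2*t) + 6*t*exp(-2*t), t^2*exp(-2*t) + 3*t*exp(-2*t) + exp(-2*t), 5*t^2*exp(-2*t) + 13*t*exp(-2*t)]
  [-2*t*exp(-2*t), -t*exp(-2*t), -5*t*exp(-2*t) + exp(-2*t)]

Strategy: write M = P · J · P⁻¹ where J is a Jordan canonical form, so e^{tM} = P · e^{tJ} · P⁻¹, and e^{tJ} can be computed block-by-block.

M has Jordan form
J =
  [-2,  1,  0]
  [ 0, -2,  1]
  [ 0,  0, -2]
(up to reordering of blocks).

Per-block formulas:
  For a 3×3 Jordan block J_3(-2): exp(t · J_3(-2)) = e^(-2t)·(I + t·N + (t^2/2)·N^2), where N is the 3×3 nilpotent shift.

After assembling e^{tJ} and conjugating by P, we get:

e^{tM} =
  [-t^2*exp(-2*t) + 2*t*exp(-2*t) + exp(-2*t), -t^2*exp(-2*t)/2 + t*exp(-2*t), -5*t^2*exp(-2*t)/2 + 6*t*exp(-2*t)]
  [2*t^2*exp(-2*t) + 6*t*exp(-2*t), t^2*exp(-2*t) + 3*t*exp(-2*t) + exp(-2*t), 5*t^2*exp(-2*t) + 13*t*exp(-2*t)]
  [-2*t*exp(-2*t), -t*exp(-2*t), -5*t*exp(-2*t) + exp(-2*t)]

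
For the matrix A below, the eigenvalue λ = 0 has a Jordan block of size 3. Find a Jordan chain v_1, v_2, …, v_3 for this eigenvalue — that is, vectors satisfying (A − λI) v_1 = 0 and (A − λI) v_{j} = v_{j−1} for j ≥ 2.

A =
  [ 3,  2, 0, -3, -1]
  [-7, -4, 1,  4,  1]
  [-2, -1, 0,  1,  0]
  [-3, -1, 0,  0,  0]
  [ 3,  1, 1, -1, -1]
A Jordan chain for λ = 0 of length 3:
v_1 = (1, -3, -1, -1, 0)ᵀ
v_2 = (0, 1, 0, 0, 1)ᵀ
v_3 = (0, 0, 1, 0, 0)ᵀ

Let N = A − (0)·I. We want v_3 with N^3 v_3 = 0 but N^2 v_3 ≠ 0; then v_{j-1} := N · v_j for j = 3, …, 2.

Pick v_3 = (0, 0, 1, 0, 0)ᵀ.
Then v_2 = N · v_3 = (0, 1, 0, 0, 1)ᵀ.
Then v_1 = N · v_2 = (1, -3, -1, -1, 0)ᵀ.

Sanity check: (A − (0)·I) v_1 = (0, 0, 0, 0, 0)ᵀ = 0. ✓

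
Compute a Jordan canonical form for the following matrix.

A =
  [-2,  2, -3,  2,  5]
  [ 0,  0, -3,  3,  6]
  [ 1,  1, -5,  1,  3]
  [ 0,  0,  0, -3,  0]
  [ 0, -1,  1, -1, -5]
J_3(-3) ⊕ J_1(-3) ⊕ J_1(-3)

The characteristic polynomial is
  det(x·I − A) = x^5 + 15*x^4 + 90*x^3 + 270*x^2 + 405*x + 243 = (x + 3)^5

Eigenvalues and multiplicities (the geometric multiplicity of λ is n − rank(A − λI), which equals the number of Jordan blocks for λ):
  λ = -3: algebraic multiplicity = 5, geometric multiplicity = 3

Determining the block sizes for each eigenvalue:
  λ = -3: with am = 5 and gm = 3, the partition is not yet determined (e.g. several partitions of 5 into 3 parts exist). Let N = A − (-3)·I. Computing rank(N^1) = 2, rank(N^2) = 1, rank(N^3) = 0; the number of blocks of size ≥ j is rank(N^{j−1}) − rank(N^j), giving [3, 1, 1]. So we have 1 block(s) of size 3, 2 block(s) of size 1 → block sizes [3, 1, 1]

Assembling the blocks gives a Jordan form
J =
  [-3,  1,  0,  0,  0]
  [ 0, -3,  1,  0,  0]
  [ 0,  0, -3,  0,  0]
  [ 0,  0,  0, -3,  0]
  [ 0,  0,  0,  0, -3]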